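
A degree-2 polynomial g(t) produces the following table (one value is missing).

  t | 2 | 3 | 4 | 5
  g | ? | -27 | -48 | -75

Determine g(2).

The 3 known values determine g uniquely (degree ≤ 2).
Evaluate each Lagrange basis at t = 2:
L_0(2) = (-2)·(-3)/[(-1)·(-2)] = 3
L_1(2) = (-1)·(-3)/[(1)·(-1)] = -3
L_2(2) = (-1)·(-2)/[(2)·(1)] = 1
Sum: (-27)·(3) + (-48)·(-3) + (-75)·(1) = -12

-12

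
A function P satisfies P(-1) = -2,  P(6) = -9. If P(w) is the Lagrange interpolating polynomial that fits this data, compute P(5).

Evaluate each Lagrange basis at w = 5:
L_0(5) = (-1)/[(-7)] = 1/7
L_1(5) = (6)/[(7)] = 6/7
Sum: (-2)·(1/7) + (-9)·(6/7) = -8

-8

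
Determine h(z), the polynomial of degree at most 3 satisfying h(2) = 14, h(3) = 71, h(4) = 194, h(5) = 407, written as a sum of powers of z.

h(z) = 4z^3 - 3z^2 - 4z + 2

Build the Lagrange basis polynomials:
L_0(z) = (z - 3)(z - 4)(z - 5) / [-6] = -(1/6)z^3 + 2z^2 - (47/6)z + 10
L_1(z) = (z - 2)(z - 4)(z - 5) / [2] = (1/2)z^3 - (11/2)z^2 + 19z - 20
L_2(z) = (z - 2)(z - 3)(z - 5) / [-2] = -(1/2)z^3 + 5z^2 - (31/2)z + 15
L_3(z) = (z - 2)(z - 3)(z - 4) / [6] = (1/6)z^3 - (3/2)z^2 + (13/3)z - 4
h(z) = 14·L_0 + 71·L_1 + 194·L_2 + 407·L_3
  14·L_0(z) = -(7/3)z^3 + 28z^2 - (329/3)z + 140
  71·L_1(z) = (71/2)z^3 - (781/2)z^2 + 1349z - 1420
  194·L_2(z) = -97z^3 + 970z^2 - 3007z + 2910
  407·L_3(z) = (407/6)z^3 - (1221/2)z^2 + (5291/3)z - 1628
Adding term by term: 4z^3 - 3z^2 - 4z + 2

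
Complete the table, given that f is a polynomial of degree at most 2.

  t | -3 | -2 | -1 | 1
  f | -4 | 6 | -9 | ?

-114

The 3 known values determine f uniquely (degree ≤ 2).
Evaluate each Lagrange basis at t = 1:
L_0(1) = (3)·(2)/[(-1)·(-2)] = 3
L_1(1) = (4)·(2)/[(1)·(-1)] = -8
L_2(1) = (4)·(3)/[(2)·(1)] = 6
Sum: (-4)·(3) + 6·(-8) + (-9)·(6) = -114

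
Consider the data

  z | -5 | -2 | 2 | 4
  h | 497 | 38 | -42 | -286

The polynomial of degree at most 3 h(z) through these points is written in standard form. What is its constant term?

Build the Lagrange basis polynomials:
L_0(z) = (z + 2)(z - 2)(z - 4) / [-189] = -(1/189)z^3 + (4/189)z^2 + (4/189)z - 16/189
L_1(z) = (z + 5)(z - 2)(z - 4) / [72] = (1/72)z^3 - (1/72)z^2 - (11/36)z + 5/9
L_2(z) = (z + 5)(z + 2)(z - 4) / [-56] = -(1/56)z^3 - (3/56)z^2 + (9/28)z + 5/7
L_3(z) = (z + 5)(z + 2)(z - 2) / [108] = (1/108)z^3 + (5/108)z^2 - (1/27)z - 5/27
h(z) = 497·L_0 + 38·L_1 + (-42)·L_2 + (-286)·L_3
Only the constant term is needed; take it from each L_i and combine:
497·(-16/189) + 38·(5/9) + (-42)·(5/7) + (-286)·(-5/27) = 2

2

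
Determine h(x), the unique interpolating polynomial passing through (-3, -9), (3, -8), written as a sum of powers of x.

L_0(x) = (x - 3) / [-6] = -(1/6)x + 1/2
L_1(x) = (x + 3) / [6] = (1/6)x + 1/2
h(x) = (-9)·L_0 + (-8)·L_1
  (-9)·L_0(x) = (3/2)x - 9/2
  (-8)·L_1(x) = -(4/3)x - 4
Adding term by term: (1/6)x - 17/2

h(x) = (1/6)x - 17/2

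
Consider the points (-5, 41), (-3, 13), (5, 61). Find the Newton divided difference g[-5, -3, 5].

2

g[-5,-3] = (13 - 41) / (-3 - (-5)) = -14
g[-3,5] = (61 - 13) / (5 - (-3)) = 6
g[-5,-3,5] = (6 - (-14)) / (5 - (-5)) = 2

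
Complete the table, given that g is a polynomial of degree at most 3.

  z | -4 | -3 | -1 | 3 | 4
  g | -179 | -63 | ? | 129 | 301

1

The 4 known values determine g uniquely (degree ≤ 3).
Evaluate each Lagrange basis at z = -1:
L_0(-1) = (2)·(-4)·(-5)/[(-1)·(-7)·(-8)] = -5/7
L_1(-1) = (3)·(-4)·(-5)/[(1)·(-6)·(-7)] = 10/7
L_2(-1) = (3)·(2)·(-5)/[(7)·(6)·(-1)] = 5/7
L_3(-1) = (3)·(2)·(-4)/[(8)·(7)·(1)] = -3/7
Sum: (-179)·(-5/7) + (-63)·(10/7) + 129·(5/7) + 301·(-3/7) = 1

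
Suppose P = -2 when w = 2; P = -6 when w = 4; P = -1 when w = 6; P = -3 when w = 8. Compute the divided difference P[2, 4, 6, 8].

P[2,4] = (-6 - (-2)) / (4 - 2) = -2
P[4,6] = (-1 - (-6)) / (6 - 4) = 5/2
P[6,8] = (-3 - (-1)) / (8 - 6) = -1
P[2,4,6] = (5/2 - (-2)) / (6 - 2) = 9/8
P[4,6,8] = (-1 - 5/2) / (8 - 4) = -7/8
P[2,4,6,8] = (-7/8 - 9/8) / (8 - 2) = -1/3

-1/3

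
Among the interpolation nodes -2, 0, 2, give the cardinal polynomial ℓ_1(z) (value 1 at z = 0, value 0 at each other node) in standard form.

ℓ_1(z) = -(1/4)z^2 + 1

ℓ_1(z) = (z + 2)(z - 2) / [(2)·(-2)]
       = (z^2 - 4) / (-4)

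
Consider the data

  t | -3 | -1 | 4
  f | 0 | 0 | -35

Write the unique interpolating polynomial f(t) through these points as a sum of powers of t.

L_0(t) = (t + 1)(t - 4) / [14] = (1/14)t^2 - (3/14)t - 2/7
L_1(t) = (t + 3)(t - 4) / [-10] = -(1/10)t^2 + (1/10)t + 6/5
L_2(t) = (t + 3)(t + 1) / [35] = (1/35)t^2 + (4/35)t + 3/35
f(t) = 0·L_0 + 0·L_1 + (-35)·L_2
  0·L_0(t) = 0
  0·L_1(t) = 0
  (-35)·L_2(t) = -t^2 - 4t - 3
Adding term by term: -t^2 - 4t - 3

f(t) = -t^2 - 4t - 3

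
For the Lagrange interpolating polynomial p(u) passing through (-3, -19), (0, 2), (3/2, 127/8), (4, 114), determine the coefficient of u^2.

L_0(u) = u(u - 3/2)(u - 4) / [-189/2] = -(2/189)u^3 + (11/189)u^2 - (4/63)u
L_1(u) = (u + 3)(u - 3/2)(u - 4) / [18] = (1/18)u^3 - (5/36)u^2 - (7/12)u + 1
L_2(u) = (u + 3)u(u - 4) / [-135/8] = -(8/135)u^3 + (8/135)u^2 + (32/45)u
L_3(u) = (u + 3)u(u - 3/2) / [70] = (1/70)u^3 + (3/140)u^2 - (9/140)u
p(u) = (-19)·L_0 + 2·L_1 + (127/8)·L_2 + 114·L_3
Only the coefficient of u^2 is needed; take it from each L_i and combine:
(-19)·(11/189) + 2·(-5/36) + (127/8)·(8/135) + 114·(3/140) = 2

2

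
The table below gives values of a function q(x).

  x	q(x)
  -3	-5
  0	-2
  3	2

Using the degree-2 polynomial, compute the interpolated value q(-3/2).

Using Newton's divided-difference form:
q[-3,0] = (-2 - (-5)) / (0 - (-3)) = 1
q[0,3] = (2 - (-2)) / (3 - 0) = 4/3
q[-3,0,3] = (4/3 - 1) / (3 - (-3)) = 1/18
q(-3/2) = -5 + 1·(3/2) + (1/18)·(3/2)·(-3/2) = -29/8

-29/8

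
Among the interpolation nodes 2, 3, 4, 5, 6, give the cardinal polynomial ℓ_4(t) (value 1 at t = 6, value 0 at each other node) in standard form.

ℓ_4(t) = (1/24)t^4 - (7/12)t^3 + (71/24)t^2 - (77/12)t + 5

ℓ_4(t) = (t - 2)(t - 3)(t - 4)(t - 5) / [(4)·(3)·(2)·(1)]
       = (t^4 - 14t^3 + 71t^2 - 154t + 120) / (24)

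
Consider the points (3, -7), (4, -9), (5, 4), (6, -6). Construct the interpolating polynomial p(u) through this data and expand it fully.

L_0(u) = (u - 4)(u - 5)(u - 6) / [-6] = -(1/6)u^3 + (5/2)u^2 - (37/3)u + 20
L_1(u) = (u - 3)(u - 5)(u - 6) / [2] = (1/2)u^3 - 7u^2 + (63/2)u - 45
L_2(u) = (u - 3)(u - 4)(u - 6) / [-2] = -(1/2)u^3 + (13/2)u^2 - 27u + 36
L_3(u) = (u - 3)(u - 4)(u - 5) / [6] = (1/6)u^3 - 2u^2 + (47/6)u - 10
p(u) = (-7)·L_0 + (-9)·L_1 + 4·L_2 + (-6)·L_3
  (-7)·L_0(u) = (7/6)u^3 - (35/2)u^2 + (259/3)u - 140
  (-9)·L_1(u) = -(9/2)u^3 + 63u^2 - (567/2)u + 405
  4·L_2(u) = -2u^3 + 26u^2 - 108u + 144
  (-6)·L_3(u) = -u^3 + 12u^2 - 47u + 60
Adding term by term: -(19/3)u^3 + (167/2)u^2 - (2113/6)u + 469

p(u) = -(19/3)u^3 + (167/2)u^2 - (2113/6)u + 469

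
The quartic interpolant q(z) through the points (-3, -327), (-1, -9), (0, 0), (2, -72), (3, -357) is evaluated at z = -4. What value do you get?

L_0(-4) = (-3)·(-4)·(-6)·(-7)/[(-2)·(-3)·(-5)·(-6)] = 14/5
L_1(-4) = (-1)·(-4)·(-6)·(-7)/[(2)·(-1)·(-3)·(-4)] = -7
L_2(-4) = (-1)·(-3)·(-6)·(-7)/[(3)·(1)·(-2)·(-3)] = 7
L_3(-4) = (-1)·(-3)·(-4)·(-7)/[(5)·(3)·(2)·(-1)] = -14/5
L_4(-4) = (-1)·(-3)·(-4)·(-6)/[(6)·(4)·(3)·(1)] = 1
Sum: (-327)·(14/5) + (-9)·(-7) + 0 + (-72)·(-14/5) + (-357)·(1) = -1008

-1008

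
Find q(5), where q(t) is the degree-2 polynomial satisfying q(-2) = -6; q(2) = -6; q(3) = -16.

Using Newton's divided-difference form:
q[-2,2] = (-6 - (-6)) / (2 - (-2)) = 0
q[2,3] = (-16 - (-6)) / (3 - 2) = -10
q[-2,2,3] = (-10 - 0) / (3 - (-2)) = -2
q(5) = -6 + 0·(7) + (-2)·(7)·(3) = -48

-48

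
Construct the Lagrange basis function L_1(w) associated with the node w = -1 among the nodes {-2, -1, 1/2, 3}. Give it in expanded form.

L_1(w) = (w + 2)(w - 1/2)(w - 3) / [(1)·(-3/2)·(-4)]
       = (w^3 - (3/2)w^2 - (11/2)w + 3) / (6)

L_1(w) = (1/6)w^3 - (1/4)w^2 - (11/12)w + 1/2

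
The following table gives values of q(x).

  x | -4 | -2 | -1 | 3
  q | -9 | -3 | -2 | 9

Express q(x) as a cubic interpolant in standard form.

q(x) = (61/420)x^3 + (7/20)x^2 + (31/30)x - 41/35

Build the Lagrange basis polynomials:
L_0(x) = (x + 2)(x + 1)(x - 3) / [-42] = -(1/42)x^3 + (1/6)x + 1/7
L_1(x) = (x + 4)(x + 1)(x - 3) / [10] = (1/10)x^3 + (1/5)x^2 - (11/10)x - 6/5
L_2(x) = (x + 4)(x + 2)(x - 3) / [-12] = -(1/12)x^3 - (1/4)x^2 + (5/6)x + 2
L_3(x) = (x + 4)(x + 2)(x + 1) / [140] = (1/140)x^3 + (1/20)x^2 + (1/10)x + 2/35
q(x) = (-9)·L_0 + (-3)·L_1 + (-2)·L_2 + 9·L_3
  (-9)·L_0(x) = (3/14)x^3 - (3/2)x - 9/7
  (-3)·L_1(x) = -(3/10)x^3 - (3/5)x^2 + (33/10)x + 18/5
  (-2)·L_2(x) = (1/6)x^3 + (1/2)x^2 - (5/3)x - 4
  9·L_3(x) = (9/140)x^3 + (9/20)x^2 + (9/10)x + 18/35
Adding term by term: (61/420)x^3 + (7/20)x^2 + (31/30)x - 41/35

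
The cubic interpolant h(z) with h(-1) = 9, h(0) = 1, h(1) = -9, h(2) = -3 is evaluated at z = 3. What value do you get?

Evaluate each Lagrange basis at z = 3:
L_0(3) = (3)·(2)·(1)/[(-1)·(-2)·(-3)] = -1
L_1(3) = (4)·(2)·(1)/[(1)·(-1)·(-2)] = 4
L_2(3) = (4)·(3)·(1)/[(2)·(1)·(-1)] = -6
L_3(3) = (4)·(3)·(2)/[(3)·(2)·(1)] = 4
Sum: 9·(-1) + 1·(4) + (-9)·(-6) + (-3)·(4) = 37

37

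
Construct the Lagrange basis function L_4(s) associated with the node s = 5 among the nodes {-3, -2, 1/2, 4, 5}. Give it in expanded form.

L_4(s) = (s + 3)(s + 2)(s - 1/2)(s - 4) / [(8)·(7)·(9/2)·(1)]
       = (s^4 + (1/2)s^3 - (29/2)s^2 - 17s + 12) / (252)

L_4(s) = (1/252)s^4 + (1/504)s^3 - (29/504)s^2 - (17/252)s + 1/21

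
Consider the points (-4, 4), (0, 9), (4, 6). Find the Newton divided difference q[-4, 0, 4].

q[-4,0] = (9 - 4) / (0 - (-4)) = 5/4
q[0,4] = (6 - 9) / (4 - 0) = -3/4
q[-4,0,4] = (-3/4 - 5/4) / (4 - (-4)) = -1/4

-1/4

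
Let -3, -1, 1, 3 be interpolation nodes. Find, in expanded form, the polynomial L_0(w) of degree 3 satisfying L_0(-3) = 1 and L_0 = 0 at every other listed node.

L_0(w) = -(1/48)w^3 + (1/16)w^2 + (1/48)w - 1/16

L_0(w) = (w + 1)(w - 1)(w - 3) / [(-2)·(-4)·(-6)]
       = (w^3 - 3w^2 - w + 3) / (-48)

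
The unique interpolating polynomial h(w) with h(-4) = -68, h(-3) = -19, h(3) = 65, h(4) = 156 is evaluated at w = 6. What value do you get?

Evaluate each Lagrange basis at w = 6:
L_0(6) = (9)·(3)·(2)/[(-1)·(-7)·(-8)] = -27/28
L_1(6) = (10)·(3)·(2)/[(1)·(-6)·(-7)] = 10/7
L_2(6) = (10)·(9)·(2)/[(7)·(6)·(-1)] = -30/7
L_3(6) = (10)·(9)·(3)/[(8)·(7)·(1)] = 135/28
Sum: (-68)·(-27/28) + (-19)·(10/7) + 65·(-30/7) + 156·(135/28) = 512

512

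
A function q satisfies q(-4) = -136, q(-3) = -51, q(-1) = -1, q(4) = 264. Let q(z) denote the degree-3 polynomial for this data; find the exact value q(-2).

Evaluate each Lagrange basis at z = -2:
L_0(-2) = (1)·(-1)·(-6)/[(-1)·(-3)·(-8)] = -1/4
L_1(-2) = (2)·(-1)·(-6)/[(1)·(-2)·(-7)] = 6/7
L_2(-2) = (2)·(1)·(-6)/[(3)·(2)·(-5)] = 2/5
L_3(-2) = (2)·(1)·(-1)/[(8)·(7)·(5)] = -1/140
Sum: (-136)·(-1/4) + (-51)·(6/7) + (-1)·(2/5) + 264·(-1/140) = -12

-12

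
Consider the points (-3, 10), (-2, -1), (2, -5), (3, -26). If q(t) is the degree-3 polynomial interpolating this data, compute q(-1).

L_0(-1) = (1)·(-3)·(-4)/[(-1)·(-5)·(-6)] = -2/5
L_1(-1) = (2)·(-3)·(-4)/[(1)·(-4)·(-5)] = 6/5
L_2(-1) = (2)·(1)·(-4)/[(5)·(4)·(-1)] = 2/5
L_3(-1) = (2)·(1)·(-3)/[(6)·(5)·(1)] = -1/5
Sum: 10·(-2/5) + (-1)·(6/5) + (-5)·(2/5) + (-26)·(-1/5) = -2

-2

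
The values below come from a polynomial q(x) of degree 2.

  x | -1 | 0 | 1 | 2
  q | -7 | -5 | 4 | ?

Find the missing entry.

20

The 3 known values determine q uniquely (degree ≤ 2).
L_0(2) = (2)·(1)/[(-1)·(-2)] = 1
L_1(2) = (3)·(1)/[(1)·(-1)] = -3
L_2(2) = (3)·(2)/[(2)·(1)] = 3
Sum: (-7)·(1) + (-5)·(-3) + 4·(3) = 20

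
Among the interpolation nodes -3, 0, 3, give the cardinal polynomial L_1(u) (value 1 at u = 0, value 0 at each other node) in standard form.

L_1(u) = -(1/9)u^2 + 1

L_1(u) = (u + 3)(u - 3) / [(3)·(-3)]
       = (u^2 - 9) / (-9)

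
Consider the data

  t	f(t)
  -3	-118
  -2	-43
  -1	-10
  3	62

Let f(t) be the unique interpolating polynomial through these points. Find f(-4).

Using Newton's divided-difference form:
f[-3,-2] = (-43 - (-118)) / (-2 - (-3)) = 75
f[-2,-1] = (-10 - (-43)) / (-1 - (-2)) = 33
f[-1,3] = (62 - (-10)) / (3 - (-1)) = 18
f[-3,-2,-1] = (33 - 75) / (-1 - (-3)) = -21
f[-2,-1,3] = (18 - 33) / (3 - (-2)) = -3
f[-3,-2,-1,3] = (-3 - (-21)) / (3 - (-3)) = 3
f(-4) = -118 + 75·(-1) + (-21)·(-1)·(-2) + 3·(-1)·(-2)·(-3) = -253

-253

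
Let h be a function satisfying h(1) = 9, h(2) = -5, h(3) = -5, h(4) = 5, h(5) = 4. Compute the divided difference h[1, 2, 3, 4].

h[1,2] = (-5 - 9) / (2 - 1) = -14
h[2,3] = (-5 - (-5)) / (3 - 2) = 0
h[3,4] = (5 - (-5)) / (4 - 3) = 10
h[1,2,3] = (0 - (-14)) / (3 - 1) = 7
h[2,3,4] = (10 - 0) / (4 - 2) = 5
h[1,2,3,4] = (5 - 7) / (4 - 1) = -2/3

-2/3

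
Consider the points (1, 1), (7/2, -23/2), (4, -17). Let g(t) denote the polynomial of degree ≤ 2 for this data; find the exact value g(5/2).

-7/2

L_0(5/2) = (-1)·(-3/2)/[(-5/2)·(-3)] = 1/5
L_1(5/2) = (3/2)·(-3/2)/[(5/2)·(-1/2)] = 9/5
L_2(5/2) = (3/2)·(-1)/[(3)·(1/2)] = -1
Sum: 1·(1/5) + (-23/2)·(9/5) + (-17)·(-1) = -7/2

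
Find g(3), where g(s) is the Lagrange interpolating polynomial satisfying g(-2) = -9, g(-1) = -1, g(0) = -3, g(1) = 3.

111

Evaluate each Lagrange basis at s = 3:
L_0(3) = (4)·(3)·(2)/[(-1)·(-2)·(-3)] = -4
L_1(3) = (5)·(3)·(2)/[(1)·(-1)·(-2)] = 15
L_2(3) = (5)·(4)·(2)/[(2)·(1)·(-1)] = -20
L_3(3) = (5)·(4)·(3)/[(3)·(2)·(1)] = 10
Sum: (-9)·(-4) + (-1)·(15) + (-3)·(-20) + 3·(10) = 111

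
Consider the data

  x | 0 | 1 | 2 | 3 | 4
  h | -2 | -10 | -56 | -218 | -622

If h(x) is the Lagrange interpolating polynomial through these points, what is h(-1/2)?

Evaluate each Lagrange basis at x = -1/2:
L_0(-1/2) = (-3/2)·(-5/2)·(-7/2)·(-9/2)/[(-1)·(-2)·(-3)·(-4)] = 315/128
L_1(-1/2) = (-1/2)·(-5/2)·(-7/2)·(-9/2)/[(1)·(-1)·(-2)·(-3)] = -105/32
L_2(-1/2) = (-1/2)·(-3/2)·(-7/2)·(-9/2)/[(2)·(1)·(-1)·(-2)] = 189/64
L_3(-1/2) = (-1/2)·(-3/2)·(-5/2)·(-9/2)/[(3)·(2)·(1)·(-1)] = -45/32
L_4(-1/2) = (-1/2)·(-3/2)·(-5/2)·(-7/2)/[(4)·(3)·(2)·(1)] = 35/128
Sum: (-2)·(315/128) + (-10)·(-105/32) + (-56)·(189/64) + (-218)·(-45/32) + (-622)·(35/128) = -1

-1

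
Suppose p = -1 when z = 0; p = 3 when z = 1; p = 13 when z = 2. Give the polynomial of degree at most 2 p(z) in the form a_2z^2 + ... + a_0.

p(z) = 3z^2 + z - 1

L_0(z) = (z - 1)(z - 2) / [2] = (1/2)z^2 - (3/2)z + 1
L_1(z) = z(z - 2) / [-1] = -z^2 + 2z
L_2(z) = z(z - 1) / [2] = (1/2)z^2 - (1/2)z
p(z) = (-1)·L_0 + 3·L_1 + 13·L_2
  (-1)·L_0(z) = -(1/2)z^2 + (3/2)z - 1
  3·L_1(z) = -3z^2 + 6z
  13·L_2(z) = (13/2)z^2 - (13/2)z
Adding term by term: 3z^2 + z - 1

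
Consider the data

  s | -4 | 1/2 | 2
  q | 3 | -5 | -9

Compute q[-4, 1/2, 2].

q[-4,1/2] = (-5 - 3) / (1/2 - (-4)) = -16/9
q[1/2,2] = (-9 - (-5)) / (2 - 1/2) = -8/3
q[-4,1/2,2] = (-8/3 - (-16/9)) / (2 - (-4)) = -4/27

-4/27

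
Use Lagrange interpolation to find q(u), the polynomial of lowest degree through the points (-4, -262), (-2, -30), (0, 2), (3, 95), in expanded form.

q(u) = 4u^3 - u^2 - 2u + 2

Build the Lagrange basis polynomials:
L_0(u) = (u + 2)u(u - 3) / [-56] = -(1/56)u^3 + (1/56)u^2 + (3/28)u
L_1(u) = (u + 4)u(u - 3) / [20] = (1/20)u^3 + (1/20)u^2 - (3/5)u
L_2(u) = (u + 4)(u + 2)(u - 3) / [-24] = -(1/24)u^3 - (1/8)u^2 + (5/12)u + 1
L_3(u) = (u + 4)(u + 2)u / [105] = (1/105)u^3 + (2/35)u^2 + (8/105)u
q(u) = (-262)·L_0 + (-30)·L_1 + 2·L_2 + 95·L_3
  (-262)·L_0(u) = (131/28)u^3 - (131/28)u^2 - (393/14)u
  (-30)·L_1(u) = -(3/2)u^3 - (3/2)u^2 + 18u
  2·L_2(u) = -(1/12)u^3 - (1/4)u^2 + (5/6)u + 2
  95·L_3(u) = (19/21)u^3 + (38/7)u^2 + (152/21)u
Adding term by term: 4u^3 - u^2 - 2u + 2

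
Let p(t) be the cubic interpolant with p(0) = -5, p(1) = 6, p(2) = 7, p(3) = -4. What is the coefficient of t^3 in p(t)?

-1/3

Build the Lagrange basis polynomials:
L_0(t) = (t - 1)(t - 2)(t - 3) / [-6] = -(1/6)t^3 + t^2 - (11/6)t + 1
L_1(t) = t(t - 2)(t - 3) / [2] = (1/2)t^3 - (5/2)t^2 + 3t
L_2(t) = t(t - 1)(t - 3) / [-2] = -(1/2)t^3 + 2t^2 - (3/2)t
L_3(t) = t(t - 1)(t - 2) / [6] = (1/6)t^3 - (1/2)t^2 + (1/3)t
p(t) = (-5)·L_0 + 6·L_1 + 7·L_2 + (-4)·L_3
Only the coefficient of t^3 is needed; take it from each L_i and combine:
(-5)·(-1/6) + 6·(1/2) + 7·(-1/2) + (-4)·(1/6) = -1/3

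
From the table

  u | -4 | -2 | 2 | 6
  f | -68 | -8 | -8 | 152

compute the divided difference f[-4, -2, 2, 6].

1

f[-4,-2] = (-8 - (-68)) / (-2 - (-4)) = 30
f[-2,2] = (-8 - (-8)) / (2 - (-2)) = 0
f[2,6] = (152 - (-8)) / (6 - 2) = 40
f[-4,-2,2] = (0 - 30) / (2 - (-4)) = -5
f[-2,2,6] = (40 - 0) / (6 - (-2)) = 5
f[-4,-2,2,6] = (5 - (-5)) / (6 - (-4)) = 1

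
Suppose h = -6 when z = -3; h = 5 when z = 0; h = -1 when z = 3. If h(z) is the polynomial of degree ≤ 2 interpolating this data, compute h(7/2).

Evaluate each Lagrange basis at z = 7/2:
L_0(7/2) = (7/2)·(1/2)/[(-3)·(-6)] = 7/72
L_1(7/2) = (13/2)·(1/2)/[(3)·(-3)] = -13/36
L_2(7/2) = (13/2)·(7/2)/[(6)·(3)] = 91/72
Sum: (-6)·(7/72) + 5·(-13/36) + (-1)·(91/72) = -263/72

-263/72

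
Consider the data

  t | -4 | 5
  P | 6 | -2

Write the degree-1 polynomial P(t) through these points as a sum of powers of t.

Build the Lagrange basis polynomials:
L_0(t) = (t - 5) / [-9] = -(1/9)t + 5/9
L_1(t) = (t + 4) / [9] = (1/9)t + 4/9
P(t) = 6·L_0 + (-2)·L_1
  6·L_0(t) = -(2/3)t + 10/3
  (-2)·L_1(t) = -(2/9)t - 8/9
Adding term by term: -(8/9)t + 22/9

P(t) = -(8/9)t + 22/9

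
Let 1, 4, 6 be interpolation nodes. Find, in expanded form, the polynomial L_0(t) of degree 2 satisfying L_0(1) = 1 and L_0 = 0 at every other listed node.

L_0(t) = (1/15)t^2 - (2/3)t + 8/5

L_0(t) = (t - 4)(t - 6) / [(-3)·(-5)]
       = (t^2 - 10t + 24) / (15)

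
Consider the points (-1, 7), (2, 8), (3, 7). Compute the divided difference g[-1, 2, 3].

g[-1,2] = (8 - 7) / (2 - (-1)) = 1/3
g[2,3] = (7 - 8) / (3 - 2) = -1
g[-1,2,3] = (-1 - 1/3) / (3 - (-1)) = -1/3

-1/3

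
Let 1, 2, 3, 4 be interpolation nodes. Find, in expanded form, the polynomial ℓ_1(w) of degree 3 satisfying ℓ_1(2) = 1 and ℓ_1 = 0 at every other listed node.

ℓ_1(w) = (1/2)w^3 - 4w^2 + (19/2)w - 6

ℓ_1(w) = (w - 1)(w - 3)(w - 4) / [(1)·(-1)·(-2)]
       = (w^3 - 8w^2 + 19w - 12) / (2)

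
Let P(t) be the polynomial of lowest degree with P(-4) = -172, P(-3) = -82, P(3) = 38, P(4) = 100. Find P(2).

8

L_0(2) = (5)·(-1)·(-2)/[(-1)·(-7)·(-8)] = -5/28
L_1(2) = (6)·(-1)·(-2)/[(1)·(-6)·(-7)] = 2/7
L_2(2) = (6)·(5)·(-2)/[(7)·(6)·(-1)] = 10/7
L_3(2) = (6)·(5)·(-1)/[(8)·(7)·(1)] = -15/28
Sum: (-172)·(-5/28) + (-82)·(2/7) + 38·(10/7) + 100·(-15/28) = 8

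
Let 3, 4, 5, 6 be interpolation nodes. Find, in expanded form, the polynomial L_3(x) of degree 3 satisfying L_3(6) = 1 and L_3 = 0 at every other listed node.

L_3(x) = (1/6)x^3 - 2x^2 + (47/6)x - 10

L_3(x) = (x - 3)(x - 4)(x - 5) / [(3)·(2)·(1)]
       = (x^3 - 12x^2 + 47x - 60) / (6)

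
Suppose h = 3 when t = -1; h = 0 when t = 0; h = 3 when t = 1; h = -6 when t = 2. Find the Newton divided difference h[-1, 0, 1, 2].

h[-1,0] = (0 - 3) / (0 - (-1)) = -3
h[0,1] = (3 - 0) / (1 - 0) = 3
h[1,2] = (-6 - 3) / (2 - 1) = -9
h[-1,0,1] = (3 - (-3)) / (1 - (-1)) = 3
h[0,1,2] = (-9 - 3) / (2 - 0) = -6
h[-1,0,1,2] = (-6 - 3) / (2 - (-1)) = -3

-3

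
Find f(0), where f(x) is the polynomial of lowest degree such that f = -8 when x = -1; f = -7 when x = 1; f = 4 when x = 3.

-35/4

Evaluate each Lagrange basis at x = 0:
L_0(0) = (-1)·(-3)/[(-2)·(-4)] = 3/8
L_1(0) = (1)·(-3)/[(2)·(-2)] = 3/4
L_2(0) = (1)·(-1)/[(4)·(2)] = -1/8
Sum: (-8)·(3/8) + (-7)·(3/4) + 4·(-1/8) = -35/4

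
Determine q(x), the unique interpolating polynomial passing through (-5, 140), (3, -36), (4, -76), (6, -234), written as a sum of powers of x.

q(x) = -x^3 - 3x

Build the Lagrange basis polynomials:
L_0(x) = (x - 3)(x - 4)(x - 6) / [-792] = -(1/792)x^3 + (13/792)x^2 - (3/44)x + 1/11
L_1(x) = (x + 5)(x - 4)(x - 6) / [24] = (1/24)x^3 - (5/24)x^2 - (13/12)x + 5
L_2(x) = (x + 5)(x - 3)(x - 6) / [-18] = -(1/18)x^3 + (2/9)x^2 + (3/2)x - 5
L_3(x) = (x + 5)(x - 3)(x - 4) / [66] = (1/66)x^3 - (1/33)x^2 - (23/66)x + 10/11
q(x) = 140·L_0 + (-36)·L_1 + (-76)·L_2 + (-234)·L_3
  140·L_0(x) = -(35/198)x^3 + (455/198)x^2 - (105/11)x + 140/11
  (-36)·L_1(x) = -(3/2)x^3 + (15/2)x^2 + 39x - 180
  (-76)·L_2(x) = (38/9)x^3 - (152/9)x^2 - 114x + 380
  (-234)·L_3(x) = -(39/11)x^3 + (78/11)x^2 + (897/11)x - 2340/11
Adding term by term: -x^3 - 3x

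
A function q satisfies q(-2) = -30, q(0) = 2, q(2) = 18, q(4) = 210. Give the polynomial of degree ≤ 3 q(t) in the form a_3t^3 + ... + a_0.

Build the Lagrange basis polynomials:
L_0(t) = t(t - 2)(t - 4) / [-48] = -(1/48)t^3 + (1/8)t^2 - (1/6)t
L_1(t) = (t + 2)(t - 2)(t - 4) / [16] = (1/16)t^3 - (1/4)t^2 - (1/4)t + 1
L_2(t) = (t + 2)t(t - 4) / [-16] = -(1/16)t^3 + (1/8)t^2 + (1/2)t
L_3(t) = (t + 2)t(t - 2) / [48] = (1/48)t^3 - (1/12)t
q(t) = (-30)·L_0 + 2·L_1 + 18·L_2 + 210·L_3
  (-30)·L_0(t) = (5/8)t^3 - (15/4)t^2 + 5t
  2·L_1(t) = (1/8)t^3 - (1/2)t^2 - (1/2)t + 2
  18·L_2(t) = -(9/8)t^3 + (9/4)t^2 + 9t
  210·L_3(t) = (35/8)t^3 - (35/2)t
Adding term by term: 4t^3 - 2t^2 - 4t + 2

q(t) = 4t^3 - 2t^2 - 4t + 2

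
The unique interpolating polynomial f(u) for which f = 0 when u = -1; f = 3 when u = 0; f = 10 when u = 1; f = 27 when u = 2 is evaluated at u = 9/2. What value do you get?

Evaluate each Lagrange basis at u = 9/2:
L_0(9/2) = (9/2)·(7/2)·(5/2)/[(-1)·(-2)·(-3)] = -105/16
L_1(9/2) = (11/2)·(7/2)·(5/2)/[(1)·(-1)·(-2)] = 385/16
L_2(9/2) = (11/2)·(9/2)·(5/2)/[(2)·(1)·(-1)] = -495/16
L_3(9/2) = (11/2)·(9/2)·(7/2)/[(3)·(2)·(1)] = 231/16
Sum: 0 + 3·(385/16) + 10·(-495/16) + 27·(231/16) = 1221/8

1221/8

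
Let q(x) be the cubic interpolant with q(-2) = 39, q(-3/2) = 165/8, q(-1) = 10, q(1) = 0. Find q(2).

-17

L_0(2) = (7/2)·(3)·(1)/[(-1/2)·(-1)·(-3)] = -7
L_1(2) = (4)·(3)·(1)/[(1/2)·(-1/2)·(-5/2)] = 96/5
L_2(2) = (4)·(7/2)·(1)/[(1)·(1/2)·(-2)] = -14
L_3(2) = (4)·(7/2)·(3)/[(3)·(5/2)·(2)] = 14/5
Sum: 39·(-7) + 165/8·(96/5) + 10·(-14) + 0 = -17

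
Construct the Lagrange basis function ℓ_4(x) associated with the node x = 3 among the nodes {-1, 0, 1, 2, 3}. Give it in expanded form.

ℓ_4(x) = (x + 1)x(x - 1)(x - 2) / [(4)·(3)·(2)·(1)]
       = (x^4 - 2x^3 - x^2 + 2x) / (24)

ℓ_4(x) = (1/24)x^4 - (1/12)x^3 - (1/24)x^2 + (1/12)x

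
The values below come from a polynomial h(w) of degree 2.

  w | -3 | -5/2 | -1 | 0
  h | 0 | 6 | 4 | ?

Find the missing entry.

The 3 known values determine h uniquely (degree ≤ 2).
L_0(0) = (5/2)·(1)/[(-1/2)·(-2)] = 5/2
L_1(0) = (3)·(1)/[(1/2)·(-3/2)] = -4
L_2(0) = (3)·(5/2)/[(2)·(3/2)] = 5/2
Sum: 0 + 6·(-4) + 4·(5/2) = -14

-14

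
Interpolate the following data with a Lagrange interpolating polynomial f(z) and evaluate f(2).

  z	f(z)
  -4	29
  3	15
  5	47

L_0(2) = (-1)·(-3)/[(-7)·(-9)] = 1/21
L_1(2) = (6)·(-3)/[(7)·(-2)] = 9/7
L_2(2) = (6)·(-1)/[(9)·(2)] = -1/3
Sum: 29·(1/21) + 15·(9/7) + 47·(-1/3) = 5

5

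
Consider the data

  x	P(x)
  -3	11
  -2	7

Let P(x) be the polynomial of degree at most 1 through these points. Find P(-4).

L_0(-4) = (-2)/[(-1)] = 2
L_1(-4) = (-1)/[(1)] = -1
Sum: 11·(2) + 7·(-1) = 15

15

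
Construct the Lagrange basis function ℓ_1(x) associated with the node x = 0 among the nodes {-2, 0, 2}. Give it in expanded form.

ℓ_1(x) = -(1/4)x^2 + 1

ℓ_1(x) = (x + 2)(x - 2) / [(2)·(-2)]
       = (x^2 - 4) / (-4)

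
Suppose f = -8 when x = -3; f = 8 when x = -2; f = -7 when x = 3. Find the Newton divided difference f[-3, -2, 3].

f[-3,-2] = (8 - (-8)) / (-2 - (-3)) = 16
f[-2,3] = (-7 - 8) / (3 - (-2)) = -3
f[-3,-2,3] = (-3 - 16) / (3 - (-3)) = -19/6

-19/6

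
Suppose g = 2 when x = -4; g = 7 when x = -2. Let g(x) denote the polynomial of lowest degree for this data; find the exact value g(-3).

9/2

L_0(-3) = (-1)/[(-2)] = 1/2
L_1(-3) = (1)/[(2)] = 1/2
Sum: 2·(1/2) + 7·(1/2) = 9/2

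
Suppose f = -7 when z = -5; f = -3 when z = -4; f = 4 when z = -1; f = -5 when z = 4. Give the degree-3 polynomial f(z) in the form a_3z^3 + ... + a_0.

f(z) = -(1/90)z^3 - (19/36)z^2 - (13/180)z + 40/9

Build the Lagrange basis polynomials:
L_0(z) = (z + 4)(z + 1)(z - 4) / [-36] = -(1/36)z^3 - (1/36)z^2 + (4/9)z + 4/9
L_1(z) = (z + 5)(z + 1)(z - 4) / [24] = (1/24)z^3 + (1/12)z^2 - (19/24)z - 5/6
L_2(z) = (z + 5)(z + 4)(z - 4) / [-60] = -(1/60)z^3 - (1/12)z^2 + (4/15)z + 4/3
L_3(z) = (z + 5)(z + 4)(z + 1) / [360] = (1/360)z^3 + (1/36)z^2 + (29/360)z + 1/18
f(z) = (-7)·L_0 + (-3)·L_1 + 4·L_2 + (-5)·L_3
  (-7)·L_0(z) = (7/36)z^3 + (7/36)z^2 - (28/9)z - 28/9
  (-3)·L_1(z) = -(1/8)z^3 - (1/4)z^2 + (19/8)z + 5/2
  4·L_2(z) = -(1/15)z^3 - (1/3)z^2 + (16/15)z + 16/3
  (-5)·L_3(z) = -(1/72)z^3 - (5/36)z^2 - (29/72)z - 5/18
Adding term by term: -(1/90)z^3 - (19/36)z^2 - (13/180)z + 40/9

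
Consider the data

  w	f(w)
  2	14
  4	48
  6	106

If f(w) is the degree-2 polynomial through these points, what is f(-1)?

L_0(-1) = (-5)·(-7)/[(-2)·(-4)] = 35/8
L_1(-1) = (-3)·(-7)/[(2)·(-2)] = -21/4
L_2(-1) = (-3)·(-5)/[(4)·(2)] = 15/8
Sum: 14·(35/8) + 48·(-21/4) + 106·(15/8) = 8

8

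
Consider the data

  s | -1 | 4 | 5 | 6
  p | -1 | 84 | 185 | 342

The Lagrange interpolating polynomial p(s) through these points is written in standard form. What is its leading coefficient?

2

L_0(s) = (s - 4)(s - 5)(s - 6) / [-210] = -(1/210)s^3 + (1/14)s^2 - (37/105)s + 4/7
L_1(s) = (s + 1)(s - 5)(s - 6) / [10] = (1/10)s^3 - s^2 + (19/10)s + 3
L_2(s) = (s + 1)(s - 4)(s - 6) / [-6] = -(1/6)s^3 + (3/2)s^2 - (7/3)s - 4
L_3(s) = (s + 1)(s - 4)(s - 5) / [14] = (1/14)s^3 - (4/7)s^2 + (11/14)s + 10/7
p(s) = (-1)·L_0 + 84·L_1 + 185·L_2 + 342·L_3
Only the coefficient of s^3 is needed; take it from each L_i and combine:
(-1)·(-1/210) + 84·(1/10) + 185·(-1/6) + 342·(1/14) = 2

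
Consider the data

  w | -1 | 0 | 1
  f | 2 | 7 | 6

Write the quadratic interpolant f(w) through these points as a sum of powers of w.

f(w) = -3w^2 + 2w + 7

L_0(w) = w(w - 1) / [2] = (1/2)w^2 - (1/2)w
L_1(w) = (w + 1)(w - 1) / [-1] = -w^2 + 1
L_2(w) = (w + 1)w / [2] = (1/2)w^2 + (1/2)w
f(w) = 2·L_0 + 7·L_1 + 6·L_2
  2·L_0(w) = w^2 - w
  7·L_1(w) = -7w^2 + 7
  6·L_2(w) = 3w^2 + 3w
Adding term by term: -3w^2 + 2w + 7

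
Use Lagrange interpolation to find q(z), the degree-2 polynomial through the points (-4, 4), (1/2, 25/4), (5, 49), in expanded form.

L_0(z) = (z - 1/2)(z - 5) / [81/2] = (2/81)z^2 - (11/81)z + 5/81
L_1(z) = (z + 4)(z - 5) / [-81/4] = -(4/81)z^2 + (4/81)z + 80/81
L_2(z) = (z + 4)(z - 1/2) / [81/2] = (2/81)z^2 + (7/81)z - 4/81
q(z) = 4·L_0 + (25/4)·L_1 + 49·L_2
  4·L_0(z) = (8/81)z^2 - (44/81)z + 20/81
  (25/4)·L_1(z) = -(25/81)z^2 + (25/81)z + 500/81
  49·L_2(z) = (98/81)z^2 + (343/81)z - 196/81
Adding term by term: z^2 + 4z + 4

q(z) = z^2 + 4z + 4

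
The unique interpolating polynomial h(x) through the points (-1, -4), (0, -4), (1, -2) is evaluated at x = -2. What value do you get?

-2

Evaluate each Lagrange basis at x = -2:
L_0(-2) = (-2)·(-3)/[(-1)·(-2)] = 3
L_1(-2) = (-1)·(-3)/[(1)·(-1)] = -3
L_2(-2) = (-1)·(-2)/[(2)·(1)] = 1
Sum: (-4)·(3) + (-4)·(-3) + (-2)·(1) = -2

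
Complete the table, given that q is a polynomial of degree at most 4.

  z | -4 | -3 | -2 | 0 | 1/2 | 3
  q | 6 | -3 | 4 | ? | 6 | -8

1754/175

The 5 known values determine q uniquely (degree ≤ 4).
Evaluate each Lagrange basis at z = 0:
L_0(0) = (3)·(2)·(-1/2)·(-3)/[(-1)·(-2)·(-9/2)·(-7)] = 1/7
L_1(0) = (4)·(2)·(-1/2)·(-3)/[(1)·(-1)·(-7/2)·(-6)] = -4/7
L_2(0) = (4)·(3)·(-1/2)·(-3)/[(2)·(1)·(-5/2)·(-5)] = 18/25
L_3(0) = (4)·(3)·(2)·(-3)/[(9/2)·(7/2)·(5/2)·(-5/2)] = 128/175
L_4(0) = (4)·(3)·(2)·(-1/2)/[(7)·(6)·(5)·(5/2)] = -4/175
Sum: 6·(1/7) + (-3)·(-4/7) + 4·(18/25) + 6·(128/175) + (-8)·(-4/175) = 1754/175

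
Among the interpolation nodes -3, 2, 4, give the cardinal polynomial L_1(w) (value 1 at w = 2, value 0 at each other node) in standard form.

L_1(w) = -(1/10)w^2 + (1/10)w + 6/5

L_1(w) = (w + 3)(w - 4) / [(5)·(-2)]
       = (w^2 - w - 12) / (-10)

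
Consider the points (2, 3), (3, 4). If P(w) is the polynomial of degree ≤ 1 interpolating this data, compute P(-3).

Evaluate each Lagrange basis at w = -3:
L_0(-3) = (-6)/[(-1)] = 6
L_1(-3) = (-5)/[(1)] = -5
Sum: 3·(6) + 4·(-5) = -2

-2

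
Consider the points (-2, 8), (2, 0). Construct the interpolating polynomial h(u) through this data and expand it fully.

h(u) = -2u + 4

Build the Lagrange basis polynomials:
L_0(u) = (u - 2) / [-4] = -(1/4)u + 1/2
L_1(u) = (u + 2) / [4] = (1/4)u + 1/2
h(u) = 8·L_0 + 0·L_1
  8·L_0(u) = -2u + 4
  0·L_1(u) = 0
Adding term by term: -2u + 4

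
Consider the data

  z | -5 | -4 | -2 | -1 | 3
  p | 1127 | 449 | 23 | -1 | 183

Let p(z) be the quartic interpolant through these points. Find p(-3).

135

Evaluate each Lagrange basis at z = -3:
L_0(-3) = (1)·(-1)·(-2)·(-6)/[(-1)·(-3)·(-4)·(-8)] = -1/8
L_1(-3) = (2)·(-1)·(-2)·(-6)/[(1)·(-2)·(-3)·(-7)] = 4/7
L_2(-3) = (2)·(1)·(-2)·(-6)/[(3)·(2)·(-1)·(-5)] = 4/5
L_3(-3) = (2)·(1)·(-1)·(-6)/[(4)·(3)·(1)·(-4)] = -1/4
L_4(-3) = (2)·(1)·(-1)·(-2)/[(8)·(7)·(5)·(4)] = 1/280
Sum: 1127·(-1/8) + 449·(4/7) + 23·(4/5) + (-1)·(-1/4) + 183·(1/280) = 135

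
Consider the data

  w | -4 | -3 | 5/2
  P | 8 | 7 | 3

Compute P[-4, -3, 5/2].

6/143

P[-4,-3] = (7 - 8) / (-3 - (-4)) = -1
P[-3,5/2] = (3 - 7) / (5/2 - (-3)) = -8/11
P[-4,-3,5/2] = (-8/11 - (-1)) / (5/2 - (-4)) = 6/143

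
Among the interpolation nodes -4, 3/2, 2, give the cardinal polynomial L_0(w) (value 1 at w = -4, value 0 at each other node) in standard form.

L_0(w) = (1/33)w^2 - (7/66)w + 1/11

L_0(w) = (w - 3/2)(w - 2) / [(-11/2)·(-6)]
       = (w^2 - (7/2)w + 3) / (33)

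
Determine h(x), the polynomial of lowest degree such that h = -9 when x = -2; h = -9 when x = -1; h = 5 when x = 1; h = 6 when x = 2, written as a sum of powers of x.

Newton's divided differences:
h[-2,-1] = (-9 - (-9)) / (-1 - (-2)) = 0
h[-1,1] = (5 - (-9)) / (1 - (-1)) = 7
h[1,2] = (6 - 5) / (2 - 1) = 1
h[-2,-1,1] = (7 - 0) / (1 - (-2)) = 7/3
h[-1,1,2] = (1 - 7) / (2 - (-1)) = -2
h[-2,-1,1,2] = (-2 - 7/3) / (2 - (-2)) = -13/12
h(x) = -9 + (7/3)·(x + 2)(x + 1) + (-13/12)·(x + 2)(x + 1)(x - 1)
Expanding: h(x) = -(13/12)x^3 + (1/6)x^2 + (97/12)x - 13/6

h(x) = -(13/12)x^3 + (1/6)x^2 + (97/12)x - 13/6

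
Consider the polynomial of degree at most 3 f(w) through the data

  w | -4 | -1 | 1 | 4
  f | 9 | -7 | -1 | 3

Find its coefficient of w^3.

-1/4

The leading coefficient equals the top divided difference f[-4,-1,1,4].
f[-4,-1] = (-7 - 9) / (-1 - (-4)) = -16/3
f[-1,1] = (-1 - (-7)) / (1 - (-1)) = 3
f[1,4] = (3 - (-1)) / (4 - 1) = 4/3
f[-4,-1,1] = (3 - (-16/3)) / (1 - (-4)) = 5/3
f[-1,1,4] = (4/3 - 3) / (4 - (-1)) = -1/3
f[-4,-1,1,4] = (-1/3 - 5/3) / (4 - (-4)) = -1/4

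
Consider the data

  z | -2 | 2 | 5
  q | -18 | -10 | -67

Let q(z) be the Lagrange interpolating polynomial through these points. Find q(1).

-3

L_0(1) = (-1)·(-4)/[(-4)·(-7)] = 1/7
L_1(1) = (3)·(-4)/[(4)·(-3)] = 1
L_2(1) = (3)·(-1)/[(7)·(3)] = -1/7
Sum: (-18)·(1/7) + (-10)·(1) + (-67)·(-1/7) = -3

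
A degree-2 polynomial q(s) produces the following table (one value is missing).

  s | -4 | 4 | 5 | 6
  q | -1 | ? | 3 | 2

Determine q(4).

The 3 known values determine q uniquely (degree ≤ 2).
L_0(4) = (-1)·(-2)/[(-9)·(-10)] = 1/45
L_1(4) = (8)·(-2)/[(9)·(-1)] = 16/9
L_2(4) = (8)·(-1)/[(10)·(1)] = -4/5
Sum: (-1)·(1/45) + 3·(16/9) + 2·(-4/5) = 167/45

167/45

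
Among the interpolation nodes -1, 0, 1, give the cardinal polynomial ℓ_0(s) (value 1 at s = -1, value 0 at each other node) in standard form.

ℓ_0(s) = s(s - 1) / [(-1)·(-2)]
       = (s^2 - s) / (2)

ℓ_0(s) = (1/2)s^2 - (1/2)s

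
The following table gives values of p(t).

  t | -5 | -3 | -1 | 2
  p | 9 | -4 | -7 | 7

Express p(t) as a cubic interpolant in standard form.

Build the Lagrange basis polynomials:
L_0(t) = (t + 3)(t + 1)(t - 2) / [-56] = -(1/56)t^3 - (1/28)t^2 + (5/56)t + 3/28
L_1(t) = (t + 5)(t + 1)(t - 2) / [20] = (1/20)t^3 + (1/5)t^2 - (7/20)t - 1/2
L_2(t) = (t + 5)(t + 3)(t - 2) / [-24] = -(1/24)t^3 - (1/4)t^2 + (1/24)t + 5/4
L_3(t) = (t + 5)(t + 3)(t + 1) / [105] = (1/105)t^3 + (3/35)t^2 + (23/105)t + 1/7
p(t) = 9·L_0 + (-4)·L_1 + (-7)·L_2 + 7·L_3
  9·L_0(t) = -(9/56)t^3 - (9/28)t^2 + (45/56)t + 27/28
  (-4)·L_1(t) = -(1/5)t^3 - (4/5)t^2 + (7/5)t + 2
  (-7)·L_2(t) = (7/24)t^3 + (7/4)t^2 - (7/24)t - 35/4
  7·L_3(t) = (1/15)t^3 + (3/5)t^2 + (23/15)t + 1
Adding term by term: -(1/420)t^3 + (43/35)t^2 + (1447/420)t - 67/14

p(t) = -(1/420)t^3 + (43/35)t^2 + (1447/420)t - 67/14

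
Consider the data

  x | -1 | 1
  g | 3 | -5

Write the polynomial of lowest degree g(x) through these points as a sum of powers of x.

g(x) = -4x - 1

L_0(x) = (x - 1) / [-2] = -(1/2)x + 1/2
L_1(x) = (x + 1) / [2] = (1/2)x + 1/2
g(x) = 3·L_0 + (-5)·L_1
  3·L_0(x) = -(3/2)x + 3/2
  (-5)·L_1(x) = -(5/2)x - 5/2
Adding term by term: -4x - 1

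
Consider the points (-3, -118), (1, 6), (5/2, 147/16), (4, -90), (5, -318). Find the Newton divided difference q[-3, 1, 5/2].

-21/4

q[-3,1] = (6 - (-118)) / (1 - (-3)) = 31
q[1,5/2] = (147/16 - 6) / (5/2 - 1) = 17/8
q[-3,1,5/2] = (17/8 - 31) / (5/2 - (-3)) = -21/4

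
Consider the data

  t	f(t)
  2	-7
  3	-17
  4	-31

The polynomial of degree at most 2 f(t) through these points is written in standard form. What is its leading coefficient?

-2

Build the Lagrange basis polynomials:
L_0(t) = (t - 3)(t - 4) / [2] = (1/2)t^2 - (7/2)t + 6
L_1(t) = (t - 2)(t - 4) / [-1] = -t^2 + 6t - 8
L_2(t) = (t - 2)(t - 3) / [2] = (1/2)t^2 - (5/2)t + 3
f(t) = (-7)·L_0 + (-17)·L_1 + (-31)·L_2
Only the coefficient of t^2 is needed; take it from each L_i and combine:
(-7)·(1/2) + (-17)·(-1) + (-31)·(1/2) = -2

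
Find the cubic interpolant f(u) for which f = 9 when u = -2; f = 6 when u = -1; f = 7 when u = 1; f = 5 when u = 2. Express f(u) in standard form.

Newton's divided differences:
f[-2,-1] = (6 - 9) / (-1 - (-2)) = -3
f[-1,1] = (7 - 6) / (1 - (-1)) = 1/2
f[1,2] = (5 - 7) / (2 - 1) = -2
f[-2,-1,1] = (1/2 - (-3)) / (1 - (-2)) = 7/6
f[-1,1,2] = (-2 - 1/2) / (2 - (-1)) = -5/6
f[-2,-1,1,2] = (-5/6 - 7/6) / (2 - (-2)) = -1/2
f(u) = 9 + (-3)·(u + 2) + (7/6)·(u + 2)(u + 1) + (-1/2)·(u + 2)(u + 1)(u - 1)
Expanding: f(u) = -(1/2)u^3 + (1/6)u^2 + u + 19/3

f(u) = -(1/2)u^3 + (1/6)u^2 + u + 19/3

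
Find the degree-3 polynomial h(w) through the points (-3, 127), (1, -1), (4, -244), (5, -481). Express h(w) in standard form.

h(w) = -4w^3 + w^2 - 2w + 4

Newton's divided differences:
h[-3,1] = (-1 - 127) / (1 - (-3)) = -32
h[1,4] = (-244 - (-1)) / (4 - 1) = -81
h[4,5] = (-481 - (-244)) / (5 - 4) = -237
h[-3,1,4] = (-81 - (-32)) / (4 - (-3)) = -7
h[1,4,5] = (-237 - (-81)) / (5 - 1) = -39
h[-3,1,4,5] = (-39 - (-7)) / (5 - (-3)) = -4
h(w) = 127 + (-32)·(w + 3) + (-7)·(w + 3)(w - 1) + (-4)·(w + 3)(w - 1)(w - 4)
Expanding: h(w) = -4w^3 + w^2 - 2w + 4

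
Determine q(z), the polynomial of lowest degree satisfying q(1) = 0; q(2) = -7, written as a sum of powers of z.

Build the Lagrange basis polynomials:
L_0(z) = (z - 2) / [-1] = -z + 2
L_1(z) = (z - 1) / [1] = z - 1
q(z) = 0·L_0 + (-7)·L_1
  0·L_0(z) = 0
  (-7)·L_1(z) = -7z + 7
Adding term by term: -7z + 7

q(z) = -7z + 7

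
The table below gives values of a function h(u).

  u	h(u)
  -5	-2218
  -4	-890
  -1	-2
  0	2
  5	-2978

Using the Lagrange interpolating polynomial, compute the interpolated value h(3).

L_0(3) = (7)·(4)·(3)·(-2)/[(-1)·(-4)·(-5)·(-10)] = -21/25
L_1(3) = (8)·(4)·(3)·(-2)/[(1)·(-3)·(-4)·(-9)] = 16/9
L_2(3) = (8)·(7)·(3)·(-2)/[(4)·(3)·(-1)·(-6)] = -14/3
L_3(3) = (8)·(7)·(4)·(-2)/[(5)·(4)·(1)·(-5)] = 112/25
L_4(3) = (8)·(7)·(4)·(3)/[(10)·(9)·(6)·(5)] = 56/225
Sum: (-2218)·(-21/25) + (-890)·(16/9) + (-2)·(-14/3) + 2·(112/25) + (-2978)·(56/225) = -442

-442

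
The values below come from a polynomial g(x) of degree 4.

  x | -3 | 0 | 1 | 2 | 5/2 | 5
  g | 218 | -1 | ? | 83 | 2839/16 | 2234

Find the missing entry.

The 5 known values determine g uniquely (degree ≤ 4).
Evaluate each Lagrange basis at x = 1:
L_0(1) = (1)·(-1)·(-3/2)·(-4)/[(-3)·(-5)·(-11/2)·(-8)] = -1/110
L_1(1) = (4)·(-1)·(-3/2)·(-4)/[(3)·(-2)·(-5/2)·(-5)] = 8/25
L_2(1) = (4)·(1)·(-3/2)·(-4)/[(5)·(2)·(-1/2)·(-3)] = 8/5
L_3(1) = (4)·(1)·(-1)·(-4)/[(11/2)·(5/2)·(1/2)·(-5/2)] = -256/275
L_4(1) = (4)·(1)·(-1)·(-3/2)/[(8)·(5)·(3)·(5/2)] = 1/50
Sum: 218·(-1/110) + (-1)·(8/25) + 83·(8/5) + 2839/16·(-256/275) + 2234·(1/50) = 10

10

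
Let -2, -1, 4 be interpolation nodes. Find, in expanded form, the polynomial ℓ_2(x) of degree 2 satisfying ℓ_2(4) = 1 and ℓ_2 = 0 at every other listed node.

ℓ_2(x) = (1/30)x^2 + (1/10)x + 1/15

ℓ_2(x) = (x + 2)(x + 1) / [(6)·(5)]
       = (x^2 + 3x + 2) / (30)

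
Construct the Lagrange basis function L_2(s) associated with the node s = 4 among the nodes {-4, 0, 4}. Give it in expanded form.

L_2(s) = (1/32)s^2 + (1/8)s

L_2(s) = (s + 4)s / [(8)·(4)]
       = (s^2 + 4s) / (32)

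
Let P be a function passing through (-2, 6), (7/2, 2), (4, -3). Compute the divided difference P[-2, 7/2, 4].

-17/11

P[-2,7/2] = (2 - 6) / (7/2 - (-2)) = -8/11
P[7/2,4] = (-3 - 2) / (4 - 7/2) = -10
P[-2,7/2,4] = (-10 - (-8/11)) / (4 - (-2)) = -17/11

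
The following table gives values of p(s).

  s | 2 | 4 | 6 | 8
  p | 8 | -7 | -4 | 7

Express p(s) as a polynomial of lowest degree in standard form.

p(s) = -(5/24)s^3 + (19/4)s^2 - (181/6)s + 51

Build the Lagrange basis polynomials:
L_0(s) = (s - 4)(s - 6)(s - 8) / [-48] = -(1/48)s^3 + (3/8)s^2 - (13/6)s + 4
L_1(s) = (s - 2)(s - 6)(s - 8) / [16] = (1/16)s^3 - s^2 + (19/4)s - 6
L_2(s) = (s - 2)(s - 4)(s - 8) / [-16] = -(1/16)s^3 + (7/8)s^2 - (7/2)s + 4
L_3(s) = (s - 2)(s - 4)(s - 6) / [48] = (1/48)s^3 - (1/4)s^2 + (11/12)s - 1
p(s) = 8·L_0 + (-7)·L_1 + (-4)·L_2 + 7·L_3
  8·L_0(s) = -(1/6)s^3 + 3s^2 - (52/3)s + 32
  (-7)·L_1(s) = -(7/16)s^3 + 7s^2 - (133/4)s + 42
  (-4)·L_2(s) = (1/4)s^3 - (7/2)s^2 + 14s - 16
  7·L_3(s) = (7/48)s^3 - (7/4)s^2 + (77/12)s - 7
Adding term by term: -(5/24)s^3 + (19/4)s^2 - (181/6)s + 51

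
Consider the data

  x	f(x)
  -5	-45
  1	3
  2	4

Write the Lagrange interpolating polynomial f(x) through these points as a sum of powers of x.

Build the Lagrange basis polynomials:
L_0(x) = (x - 1)(x - 2) / [42] = (1/42)x^2 - (1/14)x + 1/21
L_1(x) = (x + 5)(x - 2) / [-6] = -(1/6)x^2 - (1/2)x + 5/3
L_2(x) = (x + 5)(x - 1) / [7] = (1/7)x^2 + (4/7)x - 5/7
f(x) = (-45)·L_0 + 3·L_1 + 4·L_2
  (-45)·L_0(x) = -(15/14)x^2 + (45/14)x - 15/7
  3·L_1(x) = -(1/2)x^2 - (3/2)x + 5
  4·L_2(x) = (4/7)x^2 + (16/7)x - 20/7
Adding term by term: -x^2 + 4x

f(x) = -x^2 + 4x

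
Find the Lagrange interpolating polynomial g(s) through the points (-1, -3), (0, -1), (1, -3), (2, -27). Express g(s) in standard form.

Build the Lagrange basis polynomials:
L_0(s) = s(s - 1)(s - 2) / [-6] = -(1/6)s^3 + (1/2)s^2 - (1/3)s
L_1(s) = (s + 1)(s - 1)(s - 2) / [2] = (1/2)s^3 - s^2 - (1/2)s + 1
L_2(s) = (s + 1)s(s - 2) / [-2] = -(1/2)s^3 + (1/2)s^2 + s
L_3(s) = (s + 1)s(s - 1) / [6] = (1/6)s^3 - (1/6)s
g(s) = (-3)·L_0 + (-1)·L_1 + (-3)·L_2 + (-27)·L_3
  (-3)·L_0(s) = (1/2)s^3 - (3/2)s^2 + s
  (-1)·L_1(s) = -(1/2)s^3 + s^2 + (1/2)s - 1
  (-3)·L_2(s) = (3/2)s^3 - (3/2)s^2 - 3s
  (-27)·L_3(s) = -(9/2)s^3 + (9/2)s
Adding term by term: -3s^3 - 2s^2 + 3s - 1

g(s) = -3s^3 - 2s^2 + 3s - 1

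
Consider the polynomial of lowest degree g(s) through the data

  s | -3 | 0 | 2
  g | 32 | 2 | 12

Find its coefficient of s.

-1

L_0(s) = s(s - 2) / [15] = (1/15)s^2 - (2/15)s
L_1(s) = (s + 3)(s - 2) / [-6] = -(1/6)s^2 - (1/6)s + 1
L_2(s) = (s + 3)s / [10] = (1/10)s^2 + (3/10)s
g(s) = 32·L_0 + 2·L_1 + 12·L_2
Only the coefficient of s is needed; take it from each L_i and combine:
32·(-2/15) + 2·(-1/6) + 12·(3/10) = -1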